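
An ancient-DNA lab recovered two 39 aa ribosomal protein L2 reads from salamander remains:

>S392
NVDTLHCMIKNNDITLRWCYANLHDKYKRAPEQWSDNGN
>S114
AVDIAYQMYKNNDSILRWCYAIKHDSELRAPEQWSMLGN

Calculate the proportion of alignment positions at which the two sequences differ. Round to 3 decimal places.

0.385

The sequences differ at positions 1 (N/A), 4 (T/I), 5 (L/A), 6 (H/Y), 7 (C/Q), 9 (I/Y), 14 (I/S), 15 (T/I), 22 (N/I), 23 (L/K), 26 (K/S), 27 (Y/E), 28 (K/L), 36 (D/M), 37 (N/L).
There are 15 differences over 39 sites, so p = 15/39 = 0.385.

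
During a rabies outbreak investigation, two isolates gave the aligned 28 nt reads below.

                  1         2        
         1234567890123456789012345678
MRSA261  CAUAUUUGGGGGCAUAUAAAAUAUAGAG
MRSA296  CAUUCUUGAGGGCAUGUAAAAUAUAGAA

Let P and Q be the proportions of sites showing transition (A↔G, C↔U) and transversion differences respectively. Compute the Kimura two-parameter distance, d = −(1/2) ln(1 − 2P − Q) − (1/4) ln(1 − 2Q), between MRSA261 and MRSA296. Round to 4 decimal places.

0.2124

Mismatches occur at site 4 (A/U, transversion), site 5 (U/C, transition), site 9 (G/A, transition), site 16 (A/G, transition), site 28 (G/A, transition).
Of the 5 differences, 4 transitions and 1 transversion over 28 sites: P = 4/28 = 0.142857, Q = 1/28 = 0.035714.
d = −0.5·ln(0.678572) − 0.25·ln(0.928572) = −0.5·(-0.387765) − 0.25·(-0.074107) = 0.2124.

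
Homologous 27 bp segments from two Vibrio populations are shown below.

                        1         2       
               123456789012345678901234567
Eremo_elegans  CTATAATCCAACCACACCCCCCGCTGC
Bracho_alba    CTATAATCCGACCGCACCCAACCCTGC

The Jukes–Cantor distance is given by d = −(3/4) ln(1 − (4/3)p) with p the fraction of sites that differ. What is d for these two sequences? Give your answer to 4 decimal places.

Mismatches occur at site 10 (A↔G), site 14 (A↔G), site 20 (C↔A), site 21 (C↔A), site 23 (G↔C).
p = 5/27 = 0.185185.
d = −0.75 · ln(1 − (4/3)·0.185185) = −0.75 · ln(0.753087) = −0.75 · (-0.283575) = 0.2127.

0.2127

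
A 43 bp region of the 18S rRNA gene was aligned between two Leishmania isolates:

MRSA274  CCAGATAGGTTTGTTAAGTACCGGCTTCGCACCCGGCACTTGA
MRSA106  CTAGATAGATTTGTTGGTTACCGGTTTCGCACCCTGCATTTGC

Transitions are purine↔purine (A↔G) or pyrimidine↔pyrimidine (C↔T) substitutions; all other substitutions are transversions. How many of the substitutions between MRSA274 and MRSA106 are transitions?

The sequences differ at positions 2 (C/T, transition), 9 (G/A, transition), 16 (A/G, transition), 17 (A/G, transition), 18 (G/T, transversion), 25 (C/T, transition), 35 (G/T, transversion), 39 (C/T, transition), 43 (A/C, transversion).
Of the 9 differences, 6 transitions and 3 transversions, so the answer is 6.

6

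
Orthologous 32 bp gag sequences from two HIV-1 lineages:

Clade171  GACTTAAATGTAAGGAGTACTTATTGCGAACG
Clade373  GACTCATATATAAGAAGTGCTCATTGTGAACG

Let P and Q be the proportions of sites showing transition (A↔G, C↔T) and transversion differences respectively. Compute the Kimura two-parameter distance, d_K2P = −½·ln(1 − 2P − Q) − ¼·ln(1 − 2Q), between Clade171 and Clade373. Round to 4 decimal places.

0.2768

Mismatches occur at site 5 (T/C, transition), site 7 (A/T, transversion), site 10 (G/A, transition), site 15 (G/A, transition), site 19 (A/G, transition), site 22 (T/C, transition), site 27 (C/T, transition).
Of the 7 differences, 6 transitions and 1 transversion over 32 sites: P = 6/32 = 0.187500, Q = 1/32 = 0.031250.
d = −0.5·ln(0.593750) − 0.25·ln(0.937500) = −0.5·(-0.521297) − 0.25·(-0.064539) = 0.2768.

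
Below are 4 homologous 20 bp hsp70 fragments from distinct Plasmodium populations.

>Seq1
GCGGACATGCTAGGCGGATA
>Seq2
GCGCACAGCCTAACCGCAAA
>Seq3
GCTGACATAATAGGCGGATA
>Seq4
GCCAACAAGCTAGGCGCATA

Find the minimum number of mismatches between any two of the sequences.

Pairwise Hamming distances:
  Seq1 vs Seq2: 7
  Seq1 vs Seq3: 3
  Seq1 vs Seq4: 4
  Seq2 vs Seq3: 9
  Seq2 vs Seq4: 7
  Seq3 vs Seq4: 6
The smallest is 3, between Seq1 and Seq3.

3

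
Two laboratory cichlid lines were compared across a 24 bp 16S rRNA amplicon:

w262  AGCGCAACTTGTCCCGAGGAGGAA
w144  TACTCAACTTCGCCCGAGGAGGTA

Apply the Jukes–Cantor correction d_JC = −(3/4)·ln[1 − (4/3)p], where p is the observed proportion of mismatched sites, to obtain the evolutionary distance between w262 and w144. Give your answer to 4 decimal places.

0.3041

Differing sites — 1:A/T; 2:G/A; 4:G/T; 11:G/C; 12:T/G; 23:A/T.
p = 6/24 = 0.250000.
d = −0.75 · ln(1 − (4/3)·0.250000) = −0.75 · ln(0.666667) = −0.75 · (-0.405465) = 0.3041.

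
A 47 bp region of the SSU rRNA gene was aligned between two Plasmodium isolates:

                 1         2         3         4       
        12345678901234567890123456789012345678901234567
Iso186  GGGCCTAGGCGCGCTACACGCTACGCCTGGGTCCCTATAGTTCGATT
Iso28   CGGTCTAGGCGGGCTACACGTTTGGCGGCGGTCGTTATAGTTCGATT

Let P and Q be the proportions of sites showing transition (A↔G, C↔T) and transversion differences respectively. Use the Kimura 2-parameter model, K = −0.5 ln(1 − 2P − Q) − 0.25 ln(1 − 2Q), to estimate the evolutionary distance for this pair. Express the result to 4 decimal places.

0.2809

Differing sites — 1:G/C (Tv); 4:C/T (Ti); 12:C/G (Tv); 21:C/T (Ti); 23:A/T (Tv); 24:C/G (Tv); 27:C/G (Tv); 28:T/G (Tv); 29:G/C (Tv); 34:C/G (Tv); 35:C/T (Ti).
Of the 11 differences, 3 transitions and 8 transversions over 47 sites: P = 3/47 = 0.063830, Q = 8/47 = 0.170213.
d = −0.5·ln(0.702127) − 0.25·ln(0.659574) = −0.5·(-0.353641) − 0.25·(-0.416161) = 0.2809.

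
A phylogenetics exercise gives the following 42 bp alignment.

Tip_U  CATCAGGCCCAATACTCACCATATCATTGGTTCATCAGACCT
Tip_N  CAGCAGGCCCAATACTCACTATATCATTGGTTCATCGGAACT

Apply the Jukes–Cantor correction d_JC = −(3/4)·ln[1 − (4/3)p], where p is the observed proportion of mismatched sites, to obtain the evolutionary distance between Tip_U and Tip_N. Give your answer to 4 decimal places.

The sequences differ at positions 3 (T/G), 20 (C/T), 37 (A/G), 40 (C/A).
p = 4/42 = 0.095238.
d = −0.75 · ln(1 − (4/3)·0.095238) = −0.75 · ln(0.873016) = −0.75 · (-0.135801) = 0.1019.

0.1019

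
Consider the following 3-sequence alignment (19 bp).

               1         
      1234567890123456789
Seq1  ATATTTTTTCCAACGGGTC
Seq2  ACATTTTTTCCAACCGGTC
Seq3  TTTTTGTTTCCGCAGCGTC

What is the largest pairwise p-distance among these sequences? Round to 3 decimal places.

Pairwise Hamming distances:
  Seq1 vs Seq2: 2
  Seq1 vs Seq3: 7
  Seq2 vs Seq3: 9
The largest is 9 mismatches, between Seq2 and Seq3; p = 9/19 = 0.474.

0.474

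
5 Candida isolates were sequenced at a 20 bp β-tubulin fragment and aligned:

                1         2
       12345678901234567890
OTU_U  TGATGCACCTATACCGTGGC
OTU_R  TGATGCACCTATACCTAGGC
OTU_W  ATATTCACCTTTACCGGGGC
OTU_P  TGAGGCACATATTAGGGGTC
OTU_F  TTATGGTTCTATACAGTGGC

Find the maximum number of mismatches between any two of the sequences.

Pairwise Hamming distances:
  OTU_U vs OTU_R: 2
  OTU_U vs OTU_W: 5
  OTU_U vs OTU_P: 7
  OTU_U vs OTU_F: 5
  OTU_R vs OTU_W: 6
  OTU_R vs OTU_P: 8
  OTU_R vs OTU_F: 7
  OTU_W vs OTU_P: 10
  OTU_W vs OTU_F: 8
  OTU_P vs OTU_F: 11
The largest is 11, between OTU_P and OTU_F.

11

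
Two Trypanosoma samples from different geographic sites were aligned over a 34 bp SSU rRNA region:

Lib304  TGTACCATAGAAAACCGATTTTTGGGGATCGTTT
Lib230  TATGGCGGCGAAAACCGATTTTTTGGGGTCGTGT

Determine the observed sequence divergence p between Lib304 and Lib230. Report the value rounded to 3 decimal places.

Differing sites — 2:G/A; 4:A/G; 5:C/G; 7:A/G; 8:T/G; 9:A/C; 24:G/T; 28:A/G; 33:T/G.
There are 9 differences over 34 sites, so p = 9/34 = 0.265.

0.265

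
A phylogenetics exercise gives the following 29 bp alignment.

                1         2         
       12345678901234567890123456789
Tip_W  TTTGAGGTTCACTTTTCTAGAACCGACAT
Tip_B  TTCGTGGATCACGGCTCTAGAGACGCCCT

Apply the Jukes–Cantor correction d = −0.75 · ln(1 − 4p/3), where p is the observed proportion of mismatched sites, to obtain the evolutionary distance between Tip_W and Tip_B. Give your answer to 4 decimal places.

Differing sites — 3:T/C; 5:A/T; 8:T/A; 13:T/G; 14:T/G; 15:T/C; 22:A/G; 23:C/A; 26:A/C; 28:A/C.
p = 10/29 = 0.344828.
d = −0.75 · ln(1 − (4/3)·0.344828) = −0.75 · ln(0.540229) = −0.75 · (-0.615762) = 0.4618.

0.4618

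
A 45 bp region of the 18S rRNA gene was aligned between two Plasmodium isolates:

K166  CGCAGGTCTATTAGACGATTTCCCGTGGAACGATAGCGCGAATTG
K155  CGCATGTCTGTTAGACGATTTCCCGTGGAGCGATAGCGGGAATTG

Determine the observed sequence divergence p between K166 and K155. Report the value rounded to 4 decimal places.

0.0889

Mismatches occur at site 5 (G↔T), site 10 (A↔G), site 30 (A↔G), site 39 (C↔G).
There are 4 differences over 45 sites, so p = 4/45 = 0.0889.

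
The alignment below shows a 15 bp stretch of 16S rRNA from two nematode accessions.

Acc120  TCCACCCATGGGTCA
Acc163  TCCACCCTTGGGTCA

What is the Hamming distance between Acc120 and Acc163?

1

A single mismatch occurs at site 8 (A/T).
That gives 1 mismatch out of 15 aligned sites, so the Hamming distance is 1.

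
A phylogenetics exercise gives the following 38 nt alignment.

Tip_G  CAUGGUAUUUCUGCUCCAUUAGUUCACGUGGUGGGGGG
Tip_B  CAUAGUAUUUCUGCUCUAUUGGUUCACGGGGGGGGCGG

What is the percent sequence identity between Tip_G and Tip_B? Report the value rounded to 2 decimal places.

84.21%

Mismatches occur at site 4 (G→A), site 17 (C→U), site 21 (A→G), site 29 (U→G), site 32 (U→G), site 36 (G→C).
32 of the 38 sites match, so the percent identity is 32/38 × 100 = 84.21%.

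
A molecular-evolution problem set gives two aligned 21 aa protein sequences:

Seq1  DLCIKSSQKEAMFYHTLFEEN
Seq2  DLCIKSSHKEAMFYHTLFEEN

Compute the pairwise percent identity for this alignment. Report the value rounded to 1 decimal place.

A single mismatch occurs at site 8 (Q/H).
20 of the 21 sites match, so the percent identity is 20/21 × 100 = 95.2%.

95.2%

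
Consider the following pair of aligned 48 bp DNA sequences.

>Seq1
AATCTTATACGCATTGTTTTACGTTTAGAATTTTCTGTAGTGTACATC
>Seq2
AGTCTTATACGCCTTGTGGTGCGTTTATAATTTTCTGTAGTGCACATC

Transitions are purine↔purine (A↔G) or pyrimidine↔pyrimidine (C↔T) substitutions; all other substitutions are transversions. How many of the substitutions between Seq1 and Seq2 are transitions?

3

Differing sites — 2:A/G (Ti); 13:A/C (Tv); 18:T/G (Tv); 19:T/G (Tv); 21:A/G (Ti); 28:G/T (Tv); 43:T/C (Ti).
Of the 7 differences, 3 transitions and 4 transversions, so the answer is 3.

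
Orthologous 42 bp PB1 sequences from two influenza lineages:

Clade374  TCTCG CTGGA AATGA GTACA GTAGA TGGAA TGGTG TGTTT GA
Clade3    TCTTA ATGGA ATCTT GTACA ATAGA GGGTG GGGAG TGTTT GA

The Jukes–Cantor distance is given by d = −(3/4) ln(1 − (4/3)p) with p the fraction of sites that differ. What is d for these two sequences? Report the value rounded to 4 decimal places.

Differing sites — 4:C/T; 5:G/A; 6:C/A; 12:A/T; 13:T/C; 14:G/T; 15:A/T; 21:G/A; 26:T/G; 29:A/T; 30:A/G; 31:T/G; 34:T/A.
p = 13/42 = 0.309524.
d = −0.75 · ln(1 − (4/3)·0.309524) = −0.75 · ln(0.587301) = −0.75 · (-0.532218) = 0.3992.

0.3992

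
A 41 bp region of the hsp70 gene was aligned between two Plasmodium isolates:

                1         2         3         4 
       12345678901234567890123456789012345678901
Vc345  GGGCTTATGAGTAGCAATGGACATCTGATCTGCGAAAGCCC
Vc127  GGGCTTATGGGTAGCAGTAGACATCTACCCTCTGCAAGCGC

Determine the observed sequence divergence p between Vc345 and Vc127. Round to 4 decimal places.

0.2439

The sequences differ at positions 10 (A/G), 17 (A/G), 19 (G/A), 27 (G/A), 28 (A/C), 29 (T/C), 32 (G/C), 33 (C/T), 35 (A/C), 40 (C/G).
There are 10 differences over 41 sites, so p = 10/41 = 0.2439.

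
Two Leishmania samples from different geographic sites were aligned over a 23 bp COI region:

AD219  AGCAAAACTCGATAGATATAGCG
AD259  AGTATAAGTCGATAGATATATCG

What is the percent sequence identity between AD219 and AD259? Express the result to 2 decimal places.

82.61%

The sequences differ at positions 3 (C/T), 5 (A/T), 8 (C/G), 21 (G/T).
19 of the 23 sites match, so the percent identity is 19/23 × 100 = 82.61%.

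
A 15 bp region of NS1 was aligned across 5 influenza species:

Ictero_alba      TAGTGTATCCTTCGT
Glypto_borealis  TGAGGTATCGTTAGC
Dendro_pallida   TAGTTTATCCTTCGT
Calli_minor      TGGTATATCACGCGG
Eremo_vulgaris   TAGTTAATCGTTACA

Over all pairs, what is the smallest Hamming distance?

Pairwise Hamming distances:
  Ictero_alba vs Glypto_borealis: 6
  Ictero_alba vs Dendro_pallida: 1
  Ictero_alba vs Calli_minor: 6
  Ictero_alba vs Eremo_vulgaris: 6
  Glypto_borealis vs Dendro_pallida: 7
  Glypto_borealis vs Calli_minor: 8
  Glypto_borealis vs Eremo_vulgaris: 7
  Dendro_pallida vs Calli_minor: 6
  Dendro_pallida vs Eremo_vulgaris: 5
  Calli_minor vs Eremo_vulgaris: 9
The smallest is 1, between Ictero_alba and Dendro_pallida.

1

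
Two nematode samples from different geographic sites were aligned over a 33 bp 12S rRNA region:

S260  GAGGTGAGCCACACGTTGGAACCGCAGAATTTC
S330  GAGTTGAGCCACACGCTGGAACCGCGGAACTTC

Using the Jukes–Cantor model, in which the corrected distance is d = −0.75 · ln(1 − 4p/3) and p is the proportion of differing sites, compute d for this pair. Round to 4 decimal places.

0.1322

Differing sites — 4:G/T; 16:T/C; 26:A/G; 30:T/C.
p = 4/33 = 0.121212.
d = −0.75 · ln(1 − (4/3)·0.121212) = −0.75 · ln(0.838384) = −0.75 · (-0.176279) = 0.1322.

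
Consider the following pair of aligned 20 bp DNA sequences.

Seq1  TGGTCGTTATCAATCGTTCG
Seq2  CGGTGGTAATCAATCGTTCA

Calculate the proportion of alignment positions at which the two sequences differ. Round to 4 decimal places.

Differing sites — 1:T/C; 5:C/G; 8:T/A; 20:G/A.
There are 4 differences over 20 sites, so p = 4/20 = 0.2000.

0.2000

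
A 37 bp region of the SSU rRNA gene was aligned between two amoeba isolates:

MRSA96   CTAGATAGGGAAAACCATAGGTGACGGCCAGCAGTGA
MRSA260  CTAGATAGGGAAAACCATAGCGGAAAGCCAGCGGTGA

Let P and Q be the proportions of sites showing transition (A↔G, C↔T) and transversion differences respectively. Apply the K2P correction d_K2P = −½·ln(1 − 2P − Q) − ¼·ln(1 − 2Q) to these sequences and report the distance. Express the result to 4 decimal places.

0.1491

Mismatches occur at site 21 (G/C, transversion), site 22 (T/G, transversion), site 25 (C/A, transversion), site 26 (G/A, transition), site 33 (A/G, transition).
Of the 5 differences, 2 transitions and 3 transversions over 37 sites: P = 2/37 = 0.054054, Q = 3/37 = 0.081081.
d = −0.5·ln(0.810811) − 0.25·ln(0.837838) = −0.5·(-0.209720) − 0.25·(-0.176931) = 0.1491.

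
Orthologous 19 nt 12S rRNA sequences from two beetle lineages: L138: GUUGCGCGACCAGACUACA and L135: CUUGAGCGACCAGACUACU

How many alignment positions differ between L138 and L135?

3

Mismatches occur at site 1 (G→C), site 5 (C→A), site 19 (A→U).
That gives 3 mismatches out of 19 aligned sites, so the Hamming distance is 3.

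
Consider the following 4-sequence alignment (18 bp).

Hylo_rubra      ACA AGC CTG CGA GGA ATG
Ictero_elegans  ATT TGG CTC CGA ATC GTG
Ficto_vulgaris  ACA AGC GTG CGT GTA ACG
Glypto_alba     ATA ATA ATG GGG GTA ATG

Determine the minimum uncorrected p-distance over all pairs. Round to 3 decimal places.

0.222

Pairwise Hamming distances:
  Hylo_rubra vs Ictero_elegans: 9
  Hylo_rubra vs Ficto_vulgaris: 4
  Hylo_rubra vs Glypto_alba: 7
  Ictero_elegans vs Ficto_vulgaris: 11
  Ictero_elegans vs Glypto_alba: 11
  Ficto_vulgaris vs Glypto_alba: 7
The smallest is 4 mismatches, between Hylo_rubra and Ficto_vulgaris; p = 4/18 = 0.222.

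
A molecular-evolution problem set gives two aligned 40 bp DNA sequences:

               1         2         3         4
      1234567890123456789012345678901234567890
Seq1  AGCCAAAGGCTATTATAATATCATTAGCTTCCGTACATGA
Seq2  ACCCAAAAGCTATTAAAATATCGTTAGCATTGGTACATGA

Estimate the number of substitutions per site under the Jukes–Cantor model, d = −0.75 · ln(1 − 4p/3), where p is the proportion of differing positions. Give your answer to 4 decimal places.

0.1993

The sequences differ at positions 2 (G/C), 8 (G/A), 16 (T/A), 23 (A/G), 29 (T/A), 31 (C/T), 32 (C/G).
p = 7/40 = 0.175000.
d = −0.75 · ln(1 − (4/3)·0.175000) = −0.75 · ln(0.766667) = −0.75 · (-0.265703) = 0.1993.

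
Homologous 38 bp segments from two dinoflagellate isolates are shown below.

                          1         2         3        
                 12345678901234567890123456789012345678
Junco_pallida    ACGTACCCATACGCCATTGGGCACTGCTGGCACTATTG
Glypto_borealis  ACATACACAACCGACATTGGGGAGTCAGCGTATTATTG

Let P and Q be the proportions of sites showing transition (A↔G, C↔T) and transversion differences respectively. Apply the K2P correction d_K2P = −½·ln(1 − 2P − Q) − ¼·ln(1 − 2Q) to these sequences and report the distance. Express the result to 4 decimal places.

0.4601

Mismatches occur at site 3 (G→A, transition), site 7 (C→A, transversion), site 10 (T→A, transversion), site 11 (A→C, transversion), site 14 (C→A, transversion), site 22 (C→G, transversion), site 24 (C→G, transversion), site 26 (G→C, transversion), site 27 (C→A, transversion), site 28 (T→G, transversion), site 29 (G→C, transversion), site 31 (C→T, transition), site 33 (C→T, transition).
Of the 13 differences, 3 transitions and 10 transversions over 38 sites: P = 3/38 = 0.078947, Q = 10/38 = 0.263158.
d = −0.5·ln(0.578948) − 0.25·ln(0.473684) = −0.5·(-0.546543) − 0.25·(-0.747215) = 0.4601.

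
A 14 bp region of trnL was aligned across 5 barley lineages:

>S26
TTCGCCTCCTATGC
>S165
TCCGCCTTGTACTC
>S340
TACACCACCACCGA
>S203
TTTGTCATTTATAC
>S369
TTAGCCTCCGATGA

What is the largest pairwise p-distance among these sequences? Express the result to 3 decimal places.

Pairwise Hamming distances:
  S26 vs S165: 5
  S26 vs S340: 7
  S26 vs S203: 6
  S26 vs S369: 3
  S165 vs S340: 9
  S165 vs S203: 7
  S165 vs S369: 8
  S340 vs S203: 11
  S340 vs S369: 7
  S203 vs S369: 8
The largest is 11 mismatches, between S340 and S203; p = 11/14 = 0.786.

0.786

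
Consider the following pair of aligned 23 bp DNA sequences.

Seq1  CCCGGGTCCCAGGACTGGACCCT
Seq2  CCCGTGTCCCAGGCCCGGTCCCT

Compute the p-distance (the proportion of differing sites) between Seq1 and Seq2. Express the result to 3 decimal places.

Mismatches occur at site 5 (G→T), site 14 (A→C), site 16 (T→C), site 19 (A→T).
There are 4 differences over 23 sites, so p = 4/23 = 0.174.

0.174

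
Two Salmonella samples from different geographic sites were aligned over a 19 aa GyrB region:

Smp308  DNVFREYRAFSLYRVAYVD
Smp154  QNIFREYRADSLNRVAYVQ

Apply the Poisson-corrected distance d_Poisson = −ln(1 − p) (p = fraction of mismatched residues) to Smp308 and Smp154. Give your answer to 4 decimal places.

0.3054

The sequences differ at positions 1 (D/Q), 3 (V/I), 10 (F/D), 13 (Y/N), 19 (D/Q).
p = 5/19 = 0.263158.
d = −ln(1 − 0.263158) = −ln(0.736842) = 0.3054.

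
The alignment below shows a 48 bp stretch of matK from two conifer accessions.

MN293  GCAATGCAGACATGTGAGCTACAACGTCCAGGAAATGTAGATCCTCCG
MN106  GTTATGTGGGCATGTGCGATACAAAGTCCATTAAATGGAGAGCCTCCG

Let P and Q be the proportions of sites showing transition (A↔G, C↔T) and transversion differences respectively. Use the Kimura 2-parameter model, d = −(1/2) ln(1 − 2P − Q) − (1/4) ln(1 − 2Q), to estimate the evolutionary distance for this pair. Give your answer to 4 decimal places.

0.3041

Differing sites — 2:C/T (Ti); 3:A/T (Tv); 7:C/T (Ti); 8:A/G (Ti); 10:A/G (Ti); 17:A/C (Tv); 19:C/A (Tv); 25:C/A (Tv); 31:G/T (Tv); 32:G/T (Tv); 38:T/G (Tv); 42:T/G (Tv).
Of the 12 differences, 4 transitions and 8 transversions over 48 sites: P = 4/48 = 0.083333, Q = 8/48 = 0.166667.
d = −0.5·ln(0.666667) − 0.25·ln(0.666666) = −0.5·(-0.405465) − 0.25·(-0.405466) = 0.3041.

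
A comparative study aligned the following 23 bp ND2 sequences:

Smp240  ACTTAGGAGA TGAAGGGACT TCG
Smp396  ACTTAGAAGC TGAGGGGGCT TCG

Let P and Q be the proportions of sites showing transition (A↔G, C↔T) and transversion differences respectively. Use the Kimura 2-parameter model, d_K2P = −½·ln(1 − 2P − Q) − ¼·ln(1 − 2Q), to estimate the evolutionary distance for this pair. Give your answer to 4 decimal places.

Mismatches occur at site 7 (G↔A, transition), site 10 (A↔C, transversion), site 14 (A↔G, transition), site 18 (A↔G, transition).
Of the 4 differences, 3 transitions and 1 transversion over 23 sites: P = 3/23 = 0.130435, Q = 1/23 = 0.043478.
d = −0.5·ln(0.695652) − 0.25·ln(0.913044) = −0.5·(-0.362906) − 0.25·(-0.090971) = 0.2042.

0.2042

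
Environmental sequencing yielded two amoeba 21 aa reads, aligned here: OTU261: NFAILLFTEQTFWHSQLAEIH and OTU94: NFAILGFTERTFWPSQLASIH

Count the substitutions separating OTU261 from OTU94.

The sequences differ at positions 6 (L/G), 10 (Q/R), 14 (H/P), 19 (E/S).
That gives 4 mismatches out of 21 aligned sites, so the Hamming distance is 4.

4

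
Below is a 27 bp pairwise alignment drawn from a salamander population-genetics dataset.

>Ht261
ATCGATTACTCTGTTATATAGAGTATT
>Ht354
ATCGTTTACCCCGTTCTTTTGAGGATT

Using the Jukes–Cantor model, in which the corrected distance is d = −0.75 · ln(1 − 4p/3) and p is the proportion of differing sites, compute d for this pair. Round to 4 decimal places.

0.3181

Mismatches occur at site 5 (A→T), site 10 (T→C), site 12 (T→C), site 16 (A→C), site 18 (A→T), site 20 (A→T), site 24 (T→G).
p = 7/27 = 0.259259.
d = −0.75 · ln(1 − (4/3)·0.259259) = −0.75 · ln(0.654321) = −0.75 · (-0.424157) = 0.3181.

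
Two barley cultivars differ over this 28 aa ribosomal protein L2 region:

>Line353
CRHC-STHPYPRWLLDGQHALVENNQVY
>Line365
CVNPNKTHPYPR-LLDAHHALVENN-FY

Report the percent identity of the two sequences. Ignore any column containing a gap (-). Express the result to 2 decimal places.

Excluding the 3 gap columns leaves 25 comparable sites.
Mismatches occur at site 2 (R→V), site 3 (H→N), site 4 (C→P), site 6 (S→K), site 17 (G→A), site 18 (Q→H), site 27 (V→F).
18 of the 25 comparable sites match, so the percent identity is 18/25 × 100 = 72.00%.

72.00%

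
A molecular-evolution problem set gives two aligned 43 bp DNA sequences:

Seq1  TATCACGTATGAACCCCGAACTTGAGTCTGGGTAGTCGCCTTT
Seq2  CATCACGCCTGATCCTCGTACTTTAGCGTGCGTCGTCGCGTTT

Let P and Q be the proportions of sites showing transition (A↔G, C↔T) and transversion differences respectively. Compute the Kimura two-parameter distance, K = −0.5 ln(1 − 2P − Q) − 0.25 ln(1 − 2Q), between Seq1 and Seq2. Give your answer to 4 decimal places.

0.3490

Differing sites — 1:T/C (Ti); 8:T/C (Ti); 9:A/C (Tv); 13:A/T (Tv); 16:C/T (Ti); 19:A/T (Tv); 24:G/T (Tv); 27:T/C (Ti); 28:C/G (Tv); 31:G/C (Tv); 34:A/C (Tv); 40:C/G (Tv).
Of the 12 differences, 4 transitions and 8 transversions over 43 sites: P = 4/43 = 0.093023, Q = 8/43 = 0.186047.
d = −0.5·ln(0.627907) − 0.25·ln(0.627906) = −0.5·(-0.465363) − 0.25·(-0.465365) = 0.3490.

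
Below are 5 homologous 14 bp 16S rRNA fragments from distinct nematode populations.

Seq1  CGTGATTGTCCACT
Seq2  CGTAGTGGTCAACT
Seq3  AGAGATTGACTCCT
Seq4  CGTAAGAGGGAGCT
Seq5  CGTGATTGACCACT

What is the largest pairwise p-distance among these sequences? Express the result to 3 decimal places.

0.643

Pairwise Hamming distances:
  Seq1 vs Seq2: 4
  Seq1 vs Seq3: 5
  Seq1 vs Seq4: 7
  Seq1 vs Seq5: 1
  Seq2 vs Seq3: 8
  Seq2 vs Seq4: 6
  Seq2 vs Seq5: 5
  Seq3 vs Seq4: 9
  Seq3 vs Seq5: 4
  Seq4 vs Seq5: 7
The largest is 9 mismatches, between Seq3 and Seq4; p = 9/14 = 0.643.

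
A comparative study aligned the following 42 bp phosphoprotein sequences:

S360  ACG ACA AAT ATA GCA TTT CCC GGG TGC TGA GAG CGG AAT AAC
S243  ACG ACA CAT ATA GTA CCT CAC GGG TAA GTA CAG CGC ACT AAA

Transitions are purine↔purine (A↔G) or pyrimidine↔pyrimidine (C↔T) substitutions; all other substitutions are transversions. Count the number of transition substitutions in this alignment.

Differing sites — 7:A/C (Tv); 14:C/T (Ti); 16:T/C (Ti); 17:T/C (Ti); 20:C/A (Tv); 26:G/A (Ti); 27:C/A (Tv); 28:T/G (Tv); 29:G/T (Tv); 31:G/C (Tv); 36:G/C (Tv); 38:A/C (Tv); 42:C/A (Tv).
Of the 13 differences, 4 transitions and 9 transversions, so the answer is 4.

4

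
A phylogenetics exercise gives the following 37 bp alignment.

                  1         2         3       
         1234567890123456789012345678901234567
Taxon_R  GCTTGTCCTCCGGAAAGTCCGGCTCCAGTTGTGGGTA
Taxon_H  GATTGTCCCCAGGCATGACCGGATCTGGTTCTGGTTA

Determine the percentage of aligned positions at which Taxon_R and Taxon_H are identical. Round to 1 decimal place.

The sequences differ at positions 2 (C/A), 9 (T/C), 11 (C/A), 14 (A/C), 16 (A/T), 18 (T/A), 23 (C/A), 26 (C/T), 27 (A/G), 31 (G/C), 35 (G/T).
26 of the 37 sites match, so the percent identity is 26/37 × 100 = 70.3%.

70.3%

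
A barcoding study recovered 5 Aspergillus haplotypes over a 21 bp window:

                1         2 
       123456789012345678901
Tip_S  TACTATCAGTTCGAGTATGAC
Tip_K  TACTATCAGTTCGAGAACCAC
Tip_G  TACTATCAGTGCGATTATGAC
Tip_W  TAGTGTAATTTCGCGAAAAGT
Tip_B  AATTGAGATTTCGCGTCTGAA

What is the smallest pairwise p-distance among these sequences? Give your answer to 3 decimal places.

Pairwise Hamming distances:
  Tip_S vs Tip_K: 3
  Tip_S vs Tip_G: 2
  Tip_S vs Tip_W: 10
  Tip_S vs Tip_B: 9
  Tip_K vs Tip_G: 5
  Tip_K vs Tip_W: 9
  Tip_K vs Tip_B: 12
  Tip_G vs Tip_W: 12
  Tip_G vs Tip_B: 11
  Tip_W vs Tip_B: 10
The smallest is 2 mismatches, between Tip_S and Tip_G; p = 2/21 = 0.095.

0.095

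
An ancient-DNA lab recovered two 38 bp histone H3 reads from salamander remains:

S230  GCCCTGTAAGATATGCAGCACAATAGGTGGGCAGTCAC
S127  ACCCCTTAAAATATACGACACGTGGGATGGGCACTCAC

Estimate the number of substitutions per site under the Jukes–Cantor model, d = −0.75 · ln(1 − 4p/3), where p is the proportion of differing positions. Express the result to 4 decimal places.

0.4568

Mismatches occur at site 1 (G→A), site 5 (T→C), site 6 (G→T), site 10 (G→A), site 15 (G→A), site 17 (A→G), site 18 (G→A), site 22 (A→G), site 23 (A→T), site 24 (T→G), site 25 (A→G), site 27 (G→A), site 34 (G→C).
p = 13/38 = 0.342105.
d = −0.75 · ln(1 − (4/3)·0.342105) = −0.75 · ln(0.543860) = −0.75 · (-0.609063) = 0.4568.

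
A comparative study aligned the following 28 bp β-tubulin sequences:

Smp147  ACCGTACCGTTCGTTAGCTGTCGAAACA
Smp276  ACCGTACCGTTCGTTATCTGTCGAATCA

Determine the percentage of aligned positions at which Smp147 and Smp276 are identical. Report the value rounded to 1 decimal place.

92.9%

Mismatches occur at site 17 (G↔T), site 26 (A↔T).
26 of the 28 sites match, so the percent identity is 26/28 × 100 = 92.9%.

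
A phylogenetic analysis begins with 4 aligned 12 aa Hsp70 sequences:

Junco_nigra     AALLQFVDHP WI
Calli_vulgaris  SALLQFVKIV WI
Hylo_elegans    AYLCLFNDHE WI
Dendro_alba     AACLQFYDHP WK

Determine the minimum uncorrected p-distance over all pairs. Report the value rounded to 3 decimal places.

0.250

Pairwise Hamming distances:
  Junco_nigra vs Calli_vulgaris: 4
  Junco_nigra vs Hylo_elegans: 5
  Junco_nigra vs Dendro_alba: 3
  Calli_vulgaris vs Hylo_elegans: 8
  Calli_vulgaris vs Dendro_alba: 7
  Hylo_elegans vs Dendro_alba: 7
The smallest is 3 mismatches, between Junco_nigra and Dendro_alba; p = 3/12 = 0.250.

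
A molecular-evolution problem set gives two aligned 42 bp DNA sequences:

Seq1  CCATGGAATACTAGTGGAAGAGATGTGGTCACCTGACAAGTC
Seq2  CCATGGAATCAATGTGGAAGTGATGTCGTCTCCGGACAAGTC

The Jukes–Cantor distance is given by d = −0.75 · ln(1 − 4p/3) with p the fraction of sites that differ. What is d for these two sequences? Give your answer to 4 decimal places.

0.2197

Differing sites — 10:A/C; 11:C/A; 12:T/A; 13:A/T; 21:A/T; 27:G/C; 31:A/T; 34:T/G.
p = 8/42 = 0.190476.
d = −0.75 · ln(1 − (4/3)·0.190476) = −0.75 · ln(0.746032) = −0.75 · (-0.292987) = 0.2197.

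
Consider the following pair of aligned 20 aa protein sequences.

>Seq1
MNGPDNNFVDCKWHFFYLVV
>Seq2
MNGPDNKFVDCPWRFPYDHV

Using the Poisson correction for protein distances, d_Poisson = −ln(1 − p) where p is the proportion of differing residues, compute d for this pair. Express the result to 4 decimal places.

0.3567

Mismatches occur at site 7 (N↔K), site 12 (K↔P), site 14 (H↔R), site 16 (F↔P), site 18 (L↔D), site 19 (V↔H).
p = 6/20 = 0.300000.
d = −ln(1 − 0.300000) = −ln(0.700000) = 0.3567.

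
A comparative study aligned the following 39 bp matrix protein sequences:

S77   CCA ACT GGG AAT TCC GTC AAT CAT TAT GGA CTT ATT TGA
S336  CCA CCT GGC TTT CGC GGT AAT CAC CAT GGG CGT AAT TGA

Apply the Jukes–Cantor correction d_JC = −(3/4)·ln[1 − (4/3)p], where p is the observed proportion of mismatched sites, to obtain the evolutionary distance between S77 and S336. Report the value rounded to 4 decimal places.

Mismatches occur at site 4 (A/C), site 9 (G/C), site 10 (A/T), site 11 (A/T), site 13 (T/C), site 14 (C/G), site 17 (T/G), site 18 (C/T), site 24 (T/C), site 25 (T/C), site 30 (A/G), site 32 (T/G), site 35 (T/A).
p = 13/39 = 0.333333.
d = −0.75 · ln(1 − (4/3)·0.333333) = −0.75 · ln(0.555556) = −0.75 · (-0.587786) = 0.4408.

0.4408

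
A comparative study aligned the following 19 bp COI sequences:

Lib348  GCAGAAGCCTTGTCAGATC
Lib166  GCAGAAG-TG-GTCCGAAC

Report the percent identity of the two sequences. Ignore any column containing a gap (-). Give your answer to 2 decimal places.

Excluding the 2 gap columns leaves 17 comparable sites.
The sequences differ at positions 9 (C/T), 10 (T/G), 15 (A/C), 18 (T/A).
13 of the 17 comparable sites match, so the percent identity is 13/17 × 100 = 76.47%.

76.47%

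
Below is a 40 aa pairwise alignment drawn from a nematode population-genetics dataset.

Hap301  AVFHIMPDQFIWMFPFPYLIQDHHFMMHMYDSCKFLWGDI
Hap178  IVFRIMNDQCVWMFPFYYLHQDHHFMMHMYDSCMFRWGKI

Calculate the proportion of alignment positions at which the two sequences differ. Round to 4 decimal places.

0.2500

Differing sites — 1:A/I; 4:H/R; 7:P/N; 10:F/C; 11:I/V; 17:P/Y; 20:I/H; 34:K/M; 36:L/R; 39:D/K.
There are 10 differences over 40 sites, so p = 10/40 = 0.2500.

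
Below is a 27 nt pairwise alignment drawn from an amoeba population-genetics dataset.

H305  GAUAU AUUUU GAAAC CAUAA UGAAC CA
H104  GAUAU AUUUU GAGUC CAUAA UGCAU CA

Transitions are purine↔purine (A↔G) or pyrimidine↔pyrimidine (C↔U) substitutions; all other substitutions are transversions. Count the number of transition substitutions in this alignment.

2

Differing sites — 13:A/G (Ti); 14:A/U (Tv); 23:A/C (Tv); 25:C/U (Ti).
Of the 4 differences, 2 transitions and 2 transversions, so the answer is 2.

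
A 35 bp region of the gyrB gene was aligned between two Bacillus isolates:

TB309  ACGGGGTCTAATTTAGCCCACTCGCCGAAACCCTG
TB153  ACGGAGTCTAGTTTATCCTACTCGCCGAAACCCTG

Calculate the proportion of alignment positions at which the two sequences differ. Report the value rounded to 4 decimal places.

0.1143

Mismatches occur at site 5 (G↔A), site 11 (A↔G), site 16 (G↔T), site 19 (C↔T).
There are 4 differences over 35 sites, so p = 4/35 = 0.1143.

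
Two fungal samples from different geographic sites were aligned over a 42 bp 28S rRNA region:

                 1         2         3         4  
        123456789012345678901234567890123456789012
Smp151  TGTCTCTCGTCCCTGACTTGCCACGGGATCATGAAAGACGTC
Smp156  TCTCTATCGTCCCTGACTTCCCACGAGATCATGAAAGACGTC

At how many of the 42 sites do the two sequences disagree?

4

The sequences differ at positions 2 (G/C), 6 (C/A), 20 (G/C), 26 (G/A).
That gives 4 mismatches out of 42 aligned sites, so the Hamming distance is 4.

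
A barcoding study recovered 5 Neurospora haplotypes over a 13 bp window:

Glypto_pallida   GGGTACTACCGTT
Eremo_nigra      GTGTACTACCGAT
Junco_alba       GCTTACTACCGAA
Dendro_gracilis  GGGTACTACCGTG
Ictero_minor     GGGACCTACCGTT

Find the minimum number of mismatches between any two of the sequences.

1

Pairwise Hamming distances:
  Glypto_pallida vs Eremo_nigra: 2
  Glypto_pallida vs Junco_alba: 4
  Glypto_pallida vs Dendro_gracilis: 1
  Glypto_pallida vs Ictero_minor: 2
  Eremo_nigra vs Junco_alba: 3
  Eremo_nigra vs Dendro_gracilis: 3
  Eremo_nigra vs Ictero_minor: 4
  Junco_alba vs Dendro_gracilis: 4
  Junco_alba vs Ictero_minor: 6
  Dendro_gracilis vs Ictero_minor: 3
The smallest is 1, between Glypto_pallida and Dendro_gracilis.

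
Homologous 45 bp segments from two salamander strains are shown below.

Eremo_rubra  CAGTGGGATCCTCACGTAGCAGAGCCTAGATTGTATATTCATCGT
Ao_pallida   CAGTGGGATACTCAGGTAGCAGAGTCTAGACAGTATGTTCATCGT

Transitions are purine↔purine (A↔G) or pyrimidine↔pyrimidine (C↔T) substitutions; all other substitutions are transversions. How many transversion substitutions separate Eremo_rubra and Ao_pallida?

3

The sequences differ at positions 10 (C/A, transversion), 15 (C/G, transversion), 25 (C/T, transition), 31 (T/C, transition), 32 (T/A, transversion), 37 (A/G, transition).
Of the 6 differences, 3 transitions and 3 transversions, so the answer is 3.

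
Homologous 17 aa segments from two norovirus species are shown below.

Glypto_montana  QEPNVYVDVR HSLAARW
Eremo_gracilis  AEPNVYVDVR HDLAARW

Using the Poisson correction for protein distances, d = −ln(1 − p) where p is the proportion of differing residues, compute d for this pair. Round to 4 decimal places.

0.1252

Differing sites — 1:Q/A; 12:S/D.
p = 2/17 = 0.117647.
d = −ln(1 − 0.117647) = −ln(0.882353) = 0.1252.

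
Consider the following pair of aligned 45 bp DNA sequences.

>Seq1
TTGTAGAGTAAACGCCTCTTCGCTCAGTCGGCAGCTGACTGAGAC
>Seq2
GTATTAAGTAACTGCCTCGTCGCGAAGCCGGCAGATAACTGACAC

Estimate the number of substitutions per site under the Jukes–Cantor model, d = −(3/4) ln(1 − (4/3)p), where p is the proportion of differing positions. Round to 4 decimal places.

Differing sites — 1:T/G; 3:G/A; 5:A/T; 6:G/A; 12:A/C; 13:C/T; 19:T/G; 24:T/G; 25:C/A; 28:T/C; 35:C/A; 37:G/A; 43:G/C.
p = 13/45 = 0.288889.
d = −0.75 · ln(1 − (4/3)·0.288889) = −0.75 · ln(0.614815) = −0.75 · (-0.486434) = 0.3648.

0.3648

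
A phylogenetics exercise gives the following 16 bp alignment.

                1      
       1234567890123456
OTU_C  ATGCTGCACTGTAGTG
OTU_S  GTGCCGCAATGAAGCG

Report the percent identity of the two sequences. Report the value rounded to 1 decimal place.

Differing sites — 1:A/G; 5:T/C; 9:C/A; 12:T/A; 15:T/C.
11 of the 16 sites match, so the percent identity is 11/16 × 100 = 68.8%.

68.8%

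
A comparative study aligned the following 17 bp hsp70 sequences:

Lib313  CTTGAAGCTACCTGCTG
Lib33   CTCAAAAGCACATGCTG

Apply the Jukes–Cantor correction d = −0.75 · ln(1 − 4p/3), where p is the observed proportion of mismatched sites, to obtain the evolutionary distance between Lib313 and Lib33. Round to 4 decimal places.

Mismatches occur at site 3 (T/C), site 4 (G/A), site 7 (G/A), site 8 (C/G), site 9 (T/C), site 12 (C/A).
p = 6/17 = 0.352941.
d = −0.75 · ln(1 − (4/3)·0.352941) = −0.75 · ln(0.529412) = −0.75 · (-0.635988) = 0.4770.

0.4770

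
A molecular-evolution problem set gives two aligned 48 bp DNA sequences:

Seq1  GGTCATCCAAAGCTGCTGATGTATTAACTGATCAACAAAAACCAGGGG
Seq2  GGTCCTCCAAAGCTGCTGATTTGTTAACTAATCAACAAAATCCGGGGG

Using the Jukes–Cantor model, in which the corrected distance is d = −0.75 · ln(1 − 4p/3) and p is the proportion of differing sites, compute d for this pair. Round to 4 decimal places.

0.1367

Mismatches occur at site 5 (A↔C), site 21 (G↔T), site 23 (A↔G), site 30 (G↔A), site 41 (A↔T), site 44 (A↔G).
p = 6/48 = 0.125000.
d = −0.75 · ln(1 − (4/3)·0.125000) = −0.75 · ln(0.833333) = −0.75 · (-0.182322) = 0.1367.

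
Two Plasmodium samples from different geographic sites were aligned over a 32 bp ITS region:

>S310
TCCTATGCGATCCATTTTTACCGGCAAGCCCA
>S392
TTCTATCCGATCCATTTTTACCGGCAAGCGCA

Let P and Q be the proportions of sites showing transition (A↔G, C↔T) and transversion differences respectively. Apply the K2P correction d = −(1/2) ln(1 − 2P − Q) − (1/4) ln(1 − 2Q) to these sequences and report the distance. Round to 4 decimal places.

Differing sites — 2:C/T (Ti); 7:G/C (Tv); 30:C/G (Tv).
Of the 3 differences, 1 transition and 2 transversions over 32 sites: P = 1/32 = 0.031250, Q = 2/32 = 0.062500.
d = −0.5·ln(0.875000) − 0.25·ln(0.875000) = −0.5·(-0.133531) − 0.25·(-0.133531) = 0.1001.

0.1001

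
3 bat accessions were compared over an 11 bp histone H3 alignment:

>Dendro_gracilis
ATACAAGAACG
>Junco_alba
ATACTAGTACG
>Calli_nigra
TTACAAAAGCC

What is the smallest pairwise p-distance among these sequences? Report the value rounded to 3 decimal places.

Pairwise Hamming distances:
  Dendro_gracilis vs Junco_alba: 2
  Dendro_gracilis vs Calli_nigra: 4
  Junco_alba vs Calli_nigra: 6
The smallest is 2 mismatches, between Dendro_gracilis and Junco_alba; p = 2/11 = 0.182.

0.182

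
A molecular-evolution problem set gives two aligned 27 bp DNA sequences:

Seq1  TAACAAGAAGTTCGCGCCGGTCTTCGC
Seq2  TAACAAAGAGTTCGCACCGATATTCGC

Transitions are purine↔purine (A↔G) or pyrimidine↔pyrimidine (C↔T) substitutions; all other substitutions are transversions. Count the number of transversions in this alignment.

1

Mismatches occur at site 7 (G/A, transition), site 8 (A/G, transition), site 16 (G/A, transition), site 20 (G/A, transition), site 22 (C/A, transversion).
Of the 5 differences, 4 transitions and 1 transversion, so the answer is 1.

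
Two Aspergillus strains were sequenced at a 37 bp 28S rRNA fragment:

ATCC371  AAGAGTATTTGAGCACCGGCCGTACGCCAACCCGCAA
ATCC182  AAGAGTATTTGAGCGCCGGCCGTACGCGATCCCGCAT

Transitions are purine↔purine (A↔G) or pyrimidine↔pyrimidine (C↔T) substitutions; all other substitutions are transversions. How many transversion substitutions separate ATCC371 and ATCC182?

3

Differing sites — 15:A/G (Ti); 28:C/G (Tv); 30:A/T (Tv); 37:A/T (Tv).
Of the 4 differences, 1 transition and 3 transversions, so the answer is 3.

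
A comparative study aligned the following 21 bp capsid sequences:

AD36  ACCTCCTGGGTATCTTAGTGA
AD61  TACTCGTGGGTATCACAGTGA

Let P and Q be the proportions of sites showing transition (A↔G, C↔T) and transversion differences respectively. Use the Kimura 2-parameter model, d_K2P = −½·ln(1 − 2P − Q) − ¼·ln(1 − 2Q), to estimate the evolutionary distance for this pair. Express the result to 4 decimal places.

0.2881

The sequences differ at positions 1 (A/T, transversion), 2 (C/A, transversion), 6 (C/G, transversion), 15 (T/A, transversion), 16 (T/C, transition).
Of the 5 differences, 1 transition and 4 transversions over 21 sites: P = 1/21 = 0.047619, Q = 4/21 = 0.190476.
d = −0.5·ln(0.714286) − 0.25·ln(0.619048) = −0.5·(-0.336472) − 0.25·(-0.479572) = 0.2881.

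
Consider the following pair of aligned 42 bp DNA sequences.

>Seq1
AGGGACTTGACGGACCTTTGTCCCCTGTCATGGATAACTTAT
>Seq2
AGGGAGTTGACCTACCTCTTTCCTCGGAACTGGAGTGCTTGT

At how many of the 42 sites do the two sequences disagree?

The sequences differ at positions 6 (C/G), 12 (G/C), 13 (G/T), 18 (T/C), 20 (G/T), 24 (C/T), 26 (T/G), 28 (T/A), 29 (C/A), 30 (A/C), 35 (T/G), 36 (A/T), 37 (A/G), 41 (A/G).
That gives 14 mismatches out of 42 aligned sites, so the Hamming distance is 14.

14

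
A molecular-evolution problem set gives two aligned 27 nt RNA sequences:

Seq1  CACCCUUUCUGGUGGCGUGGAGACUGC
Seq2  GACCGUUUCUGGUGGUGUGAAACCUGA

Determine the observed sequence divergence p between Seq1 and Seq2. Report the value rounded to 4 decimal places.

Mismatches occur at site 1 (C/G), site 5 (C/G), site 16 (C/U), site 20 (G/A), site 22 (G/A), site 23 (A/C), site 27 (C/A).
There are 7 differences over 27 sites, so p = 7/27 = 0.2593.

0.2593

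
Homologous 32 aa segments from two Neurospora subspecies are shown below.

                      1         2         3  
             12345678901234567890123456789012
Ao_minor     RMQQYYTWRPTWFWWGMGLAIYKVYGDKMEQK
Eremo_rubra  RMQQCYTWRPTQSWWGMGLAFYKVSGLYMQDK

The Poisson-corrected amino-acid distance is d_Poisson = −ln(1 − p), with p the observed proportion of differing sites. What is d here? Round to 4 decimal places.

Mismatches occur at site 5 (Y→C), site 12 (W→Q), site 13 (F→S), site 21 (I→F), site 25 (Y→S), site 27 (D→L), site 28 (K→Y), site 30 (E→Q), site 31 (Q→D).
p = 9/32 = 0.281250.
d = −ln(1 − 0.281250) = −ln(0.718750) = 0.3302.

0.3302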